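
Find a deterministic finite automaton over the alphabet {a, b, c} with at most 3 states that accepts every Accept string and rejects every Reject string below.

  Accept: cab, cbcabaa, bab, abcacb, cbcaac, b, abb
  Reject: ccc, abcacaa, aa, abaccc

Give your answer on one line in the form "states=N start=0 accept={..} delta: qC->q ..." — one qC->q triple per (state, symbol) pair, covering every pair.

Fold the examples into a partial DFA from state 0: repeatedly fix the first undefined (state, symbol) met by the shortest-then-alphabetical prefix, trying targets in increasing order and rejecting any under which an Accept and a Reject string meet in one state with the same remainder; add a state when all current targets are rejected. Accepting states are where Accept strings end.
a: 0a undefined. 0a->0: ok.
b: 0b undefined. 0b->0: no, bab/aa meet in 0. Open state 1: 0b->1.
c: 0c undefined. 0c->0: ok.
ba: 1a undefined. 1a->0: ok.
abb: 1b undefined. 1b->0: no, abb/ccc meet in 0. 1b->1: ok.
abc: 1c undefined. 1c->0: no, cbcabaa/ccc meet in 0. 1c->1: no, cbcabaa/ccc meet in 0. Open state 2: 1c->2.
abca: 2a undefined. 2a->0: no, cbcabaa/ccc meet in 0. 2a->1: no, cbcabaa/ccc meet in 0. 2a->2: ok.
abcac: 2c undefined. 2c->0: no, cbcaac/ccc meet in 0. 2c->1: ok.
cbcab: 2b undefined. 2b->0: no, cbcabaa/ccc meet in 0. 2b->1: no, cbcabaa/ccc meet in 0. 2b->2: ok.
All examples now run through 3 states with every (state, symbol) defined. Accept strings end in {1,2}, Reject strings end in {0}; accept={1,2}.

states=3 start=0 accept={1,2} delta: 0a->0 0b->1 0c->0 1a->0 1b->1 1c->2 2a->2 2b->2 2c->1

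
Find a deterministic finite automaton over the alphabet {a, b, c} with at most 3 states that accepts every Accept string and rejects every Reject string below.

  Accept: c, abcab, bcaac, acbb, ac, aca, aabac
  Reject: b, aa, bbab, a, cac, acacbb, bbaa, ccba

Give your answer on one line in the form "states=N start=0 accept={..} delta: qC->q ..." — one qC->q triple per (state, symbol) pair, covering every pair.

Fold the examples into a partial DFA from state 0: repeatedly fix the first undefined (state, symbol) met by the shortest-then-alphabetical prefix, trying targets in increasing order and rejecting any under which an Accept and a Reject string meet in one state with the same remainder; add a state when all current targets are rejected. Accepting states are where Accept strings end.
a: 0a undefined. 0a->0: ok.
b: 0b undefined. 0b->0: ok.
c: 0c undefined. 0c->0: no, c/b meet in 0. Open state 1: 0c->1.
ca: 1a undefined. 1a->0: no, c/cac meet in 1. 1a->1: no, bcaac/cac meet in 1 with "c" left. Open state 2: 1a->2.
cc: 1c undefined. 1c->0: ok.
acb: 1b undefined. 1b->0: no, acbb/b meet in 0. 1b->1: ok.
cac: 2c undefined. 2c->0: ok.
bcaa: 2a undefined. 2a->0: ok.
abcab: 2b undefined. 2b->0: no, abcab/b meet in 0. 2b->1: ok.
All examples now run through 3 states with every (state, symbol) defined. Accept strings end in {1,2}, Reject strings end in {0}; accept={1,2}.

states=3 start=0 accept={1,2} delta: 0a->0 0b->0 0c->1 1a->2 1b->1 1c->0 2a->0 2b->1 2c->0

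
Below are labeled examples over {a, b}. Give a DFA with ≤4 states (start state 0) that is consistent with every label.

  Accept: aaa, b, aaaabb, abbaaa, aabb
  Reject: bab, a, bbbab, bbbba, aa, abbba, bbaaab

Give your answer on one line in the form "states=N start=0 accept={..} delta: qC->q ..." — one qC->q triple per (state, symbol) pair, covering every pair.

states=4 start=0 accept={0,3} delta: 0a->1 0b->0 1a->2 1b->1 2a->3 2b->0 3a->0 3b->1

State merging on the prefix tree: take the shortest (then alphabetical) example prefix whose next move is undefined and point that move at state 0, else 1, else 2, ...; a target is out if some Accept/Reject pair would then sit in one state with the same input left (inseparable). If every existing state is out, open a new one.
a: 0a undefined. 0a->0: no, aaa/a meet in 0. Open state 1: 0a->1.
b: 0b undefined. 0b->0: ok.
aa: 1a undefined. 1a->0: no, aaa/a meet in 1. 1a->1: no, aaa/a meet in 1. Open state 2: 1a->2.
ab: 1b undefined. 1b->0: no, b/bab meet in 0. 1b->1: ok.
aaa: 2a undefined. 2a->0: no, aaa/bbaaab meet in 0. 2a->1: no, aaa/bab meet in 1. 2a->2: no, aaa/aa meet in 2. Open state 3: 2a->3.
aab: 2b undefined. 2b->0: ok.
aaaa: 3a undefined. 3a->0: ok.
bbaaab: 3b undefined. 3b->0: no, b/bbaaab meet in 0. 3b->1: ok.
All examples now run through 4 states with every (state, symbol) defined. Accept strings end in {0,3}, Reject strings end in {1,2}; accept={0,3}.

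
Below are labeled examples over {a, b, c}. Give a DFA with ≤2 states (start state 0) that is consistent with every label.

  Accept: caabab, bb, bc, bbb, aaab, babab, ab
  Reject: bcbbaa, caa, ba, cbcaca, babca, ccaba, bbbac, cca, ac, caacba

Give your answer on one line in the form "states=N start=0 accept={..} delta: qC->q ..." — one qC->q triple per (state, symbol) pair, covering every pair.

State merging on the prefix tree: take the shortest (then alphabetical) example prefix whose next move is undefined and point that move at state 0, else 1, else 2, ...; a target is out if some Accept/Reject pair would then sit in one state with the same input left (inseparable). If every existing state is out, open a new one.
a: 0a undefined. 0a->0: ok.
b: 0b undefined. 0b->0: no, bb/ba meet in 0. Open state 1: 0b->1.
c: 0c undefined. 0c->0: ok.
ba: 1a undefined. 1a->0: ok.
bb: 1b undefined. 1b->0: no, bb/caa meet in 0. 1b->1: ok.
bc: 1c undefined. 1c->0: no, bc/bcbbaa meet in 0. 1c->1: ok.
All examples now run through 2 states with every (state, symbol) defined. Accept strings end in {1}, Reject strings end in {0}; accept={1}.

states=2 start=0 accept={1} delta: 0a->0 0b->1 0c->0 1a->0 1b->1 1c->1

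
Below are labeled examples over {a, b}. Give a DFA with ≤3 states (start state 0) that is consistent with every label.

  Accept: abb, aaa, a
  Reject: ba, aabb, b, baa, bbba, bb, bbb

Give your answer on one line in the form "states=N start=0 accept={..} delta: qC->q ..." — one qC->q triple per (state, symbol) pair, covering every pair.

Fold the examples into a partial DFA from state 0: repeatedly fix the first undefined (state, symbol) met by the shortest-then-alphabetical prefix, trying targets in increasing order and rejecting any under which an Accept and a Reject string meet in one state with the same remainder; add a state when all current targets are rejected. Accepting states are where Accept strings end.
a: 0a undefined. 0a->0: no, abb/aabb meet in 0 with "bb" left. Open state 1: 0a->1.
b: 0b undefined. 0b->0: no, a/ba meet in 1. 0b->1: no, abb/bbb meet in 1 with "bb" left. Open state 2: 0b->2.
aa: 1a undefined. 1a->0: ok.
ab: 1b undefined. 1b->0: no, abb/b meet in 2. 1b->1: ok.
ba: 2a undefined. 2a->0: no, abb/baa meet in 1. 2a->1: no, abb/ba meet in 1. 2a->2: ok.
bb: 2b undefined. 2b->0: ok.
All examples now run through 3 states with every (state, symbol) defined. Accept strings end in {1}, Reject strings end in {0,2}; accept={1}.

states=3 start=0 accept={1} delta: 0a->1 0b->2 1a->0 1b->1 2a->2 2b->0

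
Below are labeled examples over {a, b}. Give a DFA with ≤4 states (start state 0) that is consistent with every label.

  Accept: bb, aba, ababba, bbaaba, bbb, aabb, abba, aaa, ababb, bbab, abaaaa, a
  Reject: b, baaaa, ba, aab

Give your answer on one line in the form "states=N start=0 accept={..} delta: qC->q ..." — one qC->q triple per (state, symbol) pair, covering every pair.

states=4 start=0 accept={0,1,3} delta: 0a->1 0b->2 1a->0 1b->1 2a->2 2b->3 3a->3 3b->0

Grow the machine one transition at a time. Run the examples from 0; the earliest place one falls off (shortest prefix, ties alphabetical) gets sent to the lowest-numbered state that keeps every Accept/Reject pair distinguishable — a pair clashes when both reach the same state with identical unread suffix — and to a fresh state only if none does.
a: 0a undefined. 0a->0: no, aba/ba meet in 0 with "ba" left. Open state 1: 0a->1.
b: 0b undefined. 0b->0: no, bb/b meet in 0. 0b->1: no, a/b meet in 1. Open state 2: 0b->2.
aa: 1a undefined. 1a->0: ok.
ab: 1b undefined. 1b->0: no, ababba/ba meet in 2 with "a" left. 1b->1: ok.
ba: 2a undefined. 2a->0: no, aba/ba meet in 0. 2a->1: no, aba/baaaa meet in 0. 2a->2: ok.
bb: 2b undefined. 2b->0: no, bbaaba/b meet in 2. 2b->1: no, bbab/b meet in 2. 2b->2: no, bb/b meet in 2. Open state 3: 2b->3.
bba: 3a undefined. 3a->0: no, bbab/b meet in 2. 3a->1: no, bbaaba/b meet in 2. 3a->2: no, ababba/b meet in 2. 3a->3: ok.
bbb: 3b undefined. 3b->0: ok.
All examples now run through 4 states with every (state, symbol) defined. Accept strings end in {0,1,3}, Reject strings end in {2}; accept={0,1,3}.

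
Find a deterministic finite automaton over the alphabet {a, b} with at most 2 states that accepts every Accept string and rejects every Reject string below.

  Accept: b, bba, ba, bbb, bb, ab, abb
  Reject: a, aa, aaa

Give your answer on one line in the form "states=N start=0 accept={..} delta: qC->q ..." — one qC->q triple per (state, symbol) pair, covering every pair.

State merging on the prefix tree: take the shortest (then alphabetical) example prefix whose next move is undefined and point that move at state 0, else 1, else 2, ...; a target is out if some Accept/Reject pair would then sit in one state with the same input left (inseparable). If every existing state is out, open a new one.
a: 0a undefined. 0a->0: ok.
b: 0b undefined. 0b->0: no, b/a meet in 0. Open state 1: 0b->1.
ba: 1a undefined. 1a->0: no, ba/a meet in 0. 1a->1: ok.
bb: 1b undefined. 1b->0: no, bba/a meet in 0. 1b->1: ok.
All examples now run through 2 states with every (state, symbol) defined. Accept strings end in {1}, Reject strings end in {0}; accept={1}.

states=2 start=0 accept={1} delta: 0a->0 0b->1 1a->1 1b->1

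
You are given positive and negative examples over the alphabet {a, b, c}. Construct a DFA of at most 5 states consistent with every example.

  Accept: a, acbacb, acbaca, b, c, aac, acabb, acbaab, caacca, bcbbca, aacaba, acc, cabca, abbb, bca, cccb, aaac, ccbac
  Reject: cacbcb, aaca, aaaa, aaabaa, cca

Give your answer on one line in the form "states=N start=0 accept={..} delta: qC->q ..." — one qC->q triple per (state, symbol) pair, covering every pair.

states=5 start=0 accept={0,1,2,4} delta: 0a->1 0b->0 0c->1 1a->2 1b->0 1c->2 2a->3 2b->4 2c->2 3a->3 3b->1 3c->0 4a->0 4b->3 4c->4

Fold the examples into a partial DFA from state 0: repeatedly fix the first undefined (state, symbol) met by the shortest-then-alphabetical prefix, trying targets in increasing order and rejecting any under which an Accept and a Reject string meet in one state with the same remainder; add a state when all current targets are rejected. Accepting states are where Accept strings end.
a: 0a undefined. 0a->0: no, a/aaaa meet in 0. Open state 1: 0a->1.
b: 0b undefined. 0b->0: ok.
c: 0c undefined. 0c->0: no, a/cca meet in 1. 0c->1: ok.
aa: 1a undefined. 1a->0: no, b/aaca meet in 0. 1a->1: no, a/aaaa meet in 1. Open state 2: 1a->2.
ab: 1b undefined. 1b->0: ok.
ac: 1c undefined. 1c->0: no, a/cca meet in 1. 1c->1: no, acbaca/cca meet in 2. 1c->2: ok.
aaa: 2a undefined. 2a->0: no, a/aaaa meet in 1. 2a->1: no, a/cca meet in 1. 2a->2: no, bcbbca/aaaa meet in 2. Open state 3: 2a->3.
aac: 2c undefined. 2c->0: no, a/aaca meet in 1. 2c->1: no, b/cacbcb meet in 0. 2c->2: ok.
acb: 2b undefined. 2b->0: no, acbacb/cacbcb meet in 0. 2b->1: no, a/cacbcb meet in 1. 2b->2: no, aac/cacbcb meet in 2. 2b->3: no, cccb/aaca meet in 3. Open state 4: 2b->4.
aaaa: 3a undefined. 3a->0: no, b/aaaa meet in 0. 3a->1: no, a/aaaa meet in 1. 3a->2: no, aac/aaaa meet in 2. 3a->3: ok.
aaab: 3b undefined. 3b->0: no, aac/aaabaa meet in 2. 3b->1: ok.
aaac: 3c undefined. 3c->0: ok.
acba: 4a undefined. 4a->0: ok.
cabc: 4c undefined. 4c->0: no, acbacb/cacbcb meet in 0. 4c->1: no, acbacb/cacbcb meet in 0. 4c->2: no, cabca/aaca meet in 3. 4c->3: no, a/cacbcb meet in 1. 4c->4: ok.
cacbcb: 4b undefined. 4b->0: no, acbacb/cacbcb meet in 0. 4b->1: no, a/cacbcb meet in 1. 4b->2: no, acbaca/cacbcb meet in 2. 4b->3: ok.
All examples now run through 5 states with every (state, symbol) defined. Accept strings end in {0,1,2,4}, Reject strings end in {3}; accept={0,1,2,4}.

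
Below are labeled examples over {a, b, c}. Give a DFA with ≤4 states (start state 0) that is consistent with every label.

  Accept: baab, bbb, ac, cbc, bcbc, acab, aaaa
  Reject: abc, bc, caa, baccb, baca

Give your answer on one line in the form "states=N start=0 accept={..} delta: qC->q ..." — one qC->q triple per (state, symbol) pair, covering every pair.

states=4 start=0 accept={0,1} delta: 0a->0 0b->1 0c->1 1a->2 1b->0 1c->2 2a->2 2b->0 2c->3 3a->2 3b->2 3c->3

Fold the examples into a partial DFA from state 0: repeatedly fix the first undefined (state, symbol) met by the shortest-then-alphabetical prefix, trying targets in increasing order and rejecting any under which an Accept and a Reject string meet in one state with the same remainder; add a state when all current targets are rejected. Accepting states are where Accept strings end.
a: 0a undefined. 0a->0: ok.
b: 0b undefined. 0b->0: no, ac/abc meet in 0 with "c" left. Open state 1: 0b->1.
c: 0c undefined. 0c->0: no, ac/caa meet in 0. 0c->1: ok.
ba: 1a undefined. 1a->0: no, aaaa/caa meet in 0. 1a->1: no, ac/caa meet in 1. Open state 2: 1a->2.
bb: 1b undefined. 1b->0: ok.
bc: 1c undefined. 1c->0: no, bcbc/abc meet in 0. 1c->1: no, bbb/abc meet in 1. 1c->2: ok.
baa: 2a undefined. 2a->0: no, aaaa/caa meet in 0. 2a->1: no, bbb/caa meet in 1. 2a->2: ok.
bac: 2c undefined. 2c->0: no, aaaa/baccb meet in 0. 2c->1: no, baab/baccb meet in 2 with "b" left. 2c->2: no, baab/baccb meet in 2 with "b" left. Open state 3: 2c->3.
bcb: 2b undefined. 2b->0: ok.
baca: 3a undefined. 3a->0: no, baab/baca meet in 0. 3a->1: no, bbb/baca meet in 1. 3a->2: ok.
bacc: 3c undefined. 3c->0: no, bbb/baccb meet in 1. 3c->1: no, baab/baccb meet in 0. 3c->2: no, baab/baccb meet in 0. 3c->3: ok.
baccb: 3b undefined. 3b->0: no, baab/baccb meet in 0. 3b->1: no, bbb/baccb meet in 1. 3b->2: ok.
All examples now run through 4 states with every (state, symbol) defined. Accept strings end in {0,1}, Reject strings end in {2}; accept={0,1}.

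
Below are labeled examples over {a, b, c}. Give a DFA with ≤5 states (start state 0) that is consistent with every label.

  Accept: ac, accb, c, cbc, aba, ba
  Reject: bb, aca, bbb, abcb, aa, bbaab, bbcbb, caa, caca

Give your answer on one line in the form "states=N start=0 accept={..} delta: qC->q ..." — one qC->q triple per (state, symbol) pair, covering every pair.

Grow the machine one transition at a time. Run the examples from 0; the earliest place one falls off (shortest prefix, ties alphabetical) gets sent to the lowest-numbered state that keeps every Accept/Reject pair distinguishable — a pair clashes when both reach the same state with identical unread suffix — and to a fresh state only if none does.
a: 0a undefined. 0a->0: ok.
b: 0b undefined. 0b->0: no, aba/bb meet in 0. Open state 1: 0b->1.
c: 0c undefined. 0c->0: no, ac/aca meet in 0. 0c->1: no, accb/abcb meet in 1 with "cb" left. Open state 2: 0c->2.
ba: 1a undefined. 1a->0: no, aba/aa meet in 0. 1a->1: ok.
bb: 1b undefined. 1b->0: no, aba/bbb meet in 1. 1b->1: no, aba/bb meet in 1. 1b->2: no, ac/bb meet in 2. Open state 3: 1b->3.
ca: 2a undefined. 2a->0: ok.
cb: 2b undefined. 2b->0: ok.
abc: 1c undefined. 1c->0: no, aba/abcb meet in 1. 1c->1: ok.
acc: 2c undefined. 2c->0: ok.
bba: 3a undefined. 3a->0: no, accb/bbaab meet in 1. 3a->1: ok.
bbb: 3b undefined. 3b->0: ok.
bbc: 3c undefined. 3c->0: ok.
All examples now run through 4 states with every (state, symbol) defined. Accept strings end in {1,2}, Reject strings end in {0,3}; accept={1,2}.

states=4 start=0 accept={1,2} delta: 0a->0 0b->1 0c->2 1a->1 1b->3 1c->1 2a->0 2b->0 2c->0 3a->1 3b->0 3c->0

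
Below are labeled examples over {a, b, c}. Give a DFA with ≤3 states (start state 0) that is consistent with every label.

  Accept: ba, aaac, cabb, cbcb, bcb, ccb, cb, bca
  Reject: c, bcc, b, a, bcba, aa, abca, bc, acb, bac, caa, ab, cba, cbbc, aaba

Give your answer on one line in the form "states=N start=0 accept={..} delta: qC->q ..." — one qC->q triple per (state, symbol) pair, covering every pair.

Fold the examples into a partial DFA from state 0: repeatedly fix the first undefined (state, symbol) met by the shortest-then-alphabetical prefix, trying targets in increasing order and rejecting any under which an Accept and a Reject string meet in one state with the same remainder; add a state when all current targets are rejected. Accepting states are where Accept strings end.
a: 0a undefined. 0a->0: no, ba/aaba meet in 0 with "ba" left. Open state 1: 0a->1.
b: 0b undefined. 0b->0: no, ba/a meet in 1. 0b->1: no, ba/aa meet in 1 with "a" left. Open state 2: 0b->2.
c: 0c undefined. 0c->0: no, ba/cba meet in 2 with "a" left. 0c->1: no, ccb/acb meet in 1 with "cb" left. 0c->2: ok.
aa: 1a undefined. 1a->0: no, ba/aaba meet in 2 with "a" left. 1a->1: ok.
ab: 1b undefined. 1b->0: no, ba/abca meet in 2 with "a" left. 1b->1: ok.
ac: 1c undefined. 1c->0: ok.
ba: 2a undefined. 2a->0: ok.
bc: 2c undefined. 2c->0: no, ba/bcba meet in 0. 2c->1: no, ba/bcc meet in 0. 2c->2: ok.
cb: 2b undefined. 2b->0: ok.
All examples now run through 3 states with every (state, symbol) defined. Accept strings end in {0}, Reject strings end in {1,2}; accept={0}.

states=3 start=0 accept={0} delta: 0a->1 0b->2 0c->2 1a->1 1b->1 1c->0 2a->0 2b->0 2c->2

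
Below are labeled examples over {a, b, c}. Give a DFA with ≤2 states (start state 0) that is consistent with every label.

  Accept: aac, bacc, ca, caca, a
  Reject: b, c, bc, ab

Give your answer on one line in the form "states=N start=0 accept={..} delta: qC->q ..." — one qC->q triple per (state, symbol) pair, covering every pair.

Fold the examples into a partial DFA from state 0: repeatedly fix the first undefined (state, symbol) met by the shortest-then-alphabetical prefix, trying targets in increasing order and rejecting any under which an Accept and a Reject string meet in one state with the same remainder; add a state when all current targets are rejected. Accepting states are where Accept strings end.
a: 0a undefined. 0a->0: no, aac/c meet in 0 with "c" left. Open state 1: 0a->1.
b: 0b undefined. 0b->0: ok.
c: 0c undefined. 0c->0: ok.
aa: 1a undefined. 1a->0: no, aac/b meet in 0. 1a->1: ok.
ab: 1b undefined. 1b->0: ok.
aac: 1c undefined. 1c->0: no, aac/b meet in 0. 1c->1: ok.
All examples now run through 2 states with every (state, symbol) defined. Accept strings end in {1}, Reject strings end in {0}; accept={1}.

states=2 start=0 accept={1} delta: 0a->1 0b->0 0c->0 1a->1 1b->0 1c->1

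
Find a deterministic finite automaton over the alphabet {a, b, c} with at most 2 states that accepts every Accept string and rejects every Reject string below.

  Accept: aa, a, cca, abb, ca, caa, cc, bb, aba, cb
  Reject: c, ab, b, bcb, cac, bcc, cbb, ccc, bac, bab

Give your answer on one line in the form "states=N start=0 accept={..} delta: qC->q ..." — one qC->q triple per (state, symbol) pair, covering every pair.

Fold the examples into a partial DFA from state 0: repeatedly fix the first undefined (state, symbol) met by the shortest-then-alphabetical prefix, trying targets in increasing order and rejecting any under which an Accept and a Reject string meet in one state with the same remainder; add a state when all current targets are rejected. Accepting states are where Accept strings end.
a: 0a undefined. 0a->0: ok.
b: 0b undefined. 0b->0: no, aa/ab meet in 0. Open state 1: 0b->1.
c: 0c undefined. 0c->0: no, aa/c meet in 0. 0c->1: ok.
ba: 1a undefined. 1a->0: ok.
bb: 1b undefined. 1b->0: ok.
bc: 1c undefined. 1c->0: ok.
All examples now run through 2 states with every (state, symbol) defined. Accept strings end in {0}, Reject strings end in {1}; accept={0}.

states=2 start=0 accept={0} delta: 0a->0 0b->1 0c->1 1a->0 1b->0 1c->0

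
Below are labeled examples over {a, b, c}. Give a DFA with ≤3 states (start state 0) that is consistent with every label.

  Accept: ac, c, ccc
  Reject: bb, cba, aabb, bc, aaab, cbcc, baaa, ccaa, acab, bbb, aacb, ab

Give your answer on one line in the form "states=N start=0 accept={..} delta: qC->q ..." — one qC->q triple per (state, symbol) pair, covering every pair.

states=3 start=0 accept={2} delta: 0a->0 0b->1 0c->2 1a->0 1b->0 1c->0 2a->0 2b->0 2c->0

Fold the examples into a partial DFA from state 0: repeatedly fix the first undefined (state, symbol) met by the shortest-then-alphabetical prefix, trying targets in increasing order and rejecting any under which an Accept and a Reject string meet in one state with the same remainder; add a state when all current targets are rejected. Accepting states are where Accept strings end.
a: 0a undefined. 0a->0: ok.
b: 0b undefined. 0b->0: no, ac/bc meet in 0 with "c" left. Open state 1: 0b->1.
c: 0c undefined. 0c->0: no, ac/ccaa meet in 0. 0c->1: no, ac/aaab meet in 1. Open state 2: 0c->2.
ba: 1a undefined. 1a->0: ok.
bb: 1b undefined. 1b->0: ok.
bc: 1c undefined. 1c->0: ok.
cb: 2b undefined. 2b->0: ok.
cc: 2c undefined. 2c->0: ok.
aca: 2a undefined. 2a->0: ok.
All examples now run through 3 states with every (state, symbol) defined. Accept strings end in {2}, Reject strings end in {0,1}; accept={2}.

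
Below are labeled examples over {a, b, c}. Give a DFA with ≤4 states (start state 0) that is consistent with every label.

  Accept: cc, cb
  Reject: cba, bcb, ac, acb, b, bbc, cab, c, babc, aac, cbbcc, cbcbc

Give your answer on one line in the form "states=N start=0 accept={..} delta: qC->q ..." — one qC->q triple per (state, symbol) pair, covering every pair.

states=4 start=0 accept={3} delta: 0a->1 0b->1 0c->2 1a->0 1b->0 1c->0 2a->0 2b->3 2c->3 3a->0 3b->1 3c->0

State merging on the prefix tree: take the shortest (then alphabetical) example prefix whose next move is undefined and point that move at state 0, else 1, else 2, ...; a target is out if some Accept/Reject pair would then sit in one state with the same input left (inseparable). If every existing state is out, open a new one.
a: 0a undefined. 0a->0: no, cb/acb meet in 0 with "cb" left. Open state 1: 0a->1.
b: 0b undefined. 0b->0: no, cb/bcb meet in 0 with "cb" left. 0b->1: ok.
c: 0c undefined. 0c->0: no, cc/c meet in 0. 0c->1: no, cc/ac meet in 1 with "c" left. Open state 2: 0c->2.
aa: 1a undefined. 1a->0: ok.
ac: 1c undefined. 1c->0: ok.
bb: 1b undefined. 1b->0: ok.
ca: 2a undefined. 2a->0: ok.
cb: 2b undefined. 2b->0: no, cb/ac meet in 0. 2b->1: no, cc/cbbcc meet in 2 with "c" left. 2b->2: no, cb/bbc meet in 2. Open state 3: 2b->3.
cc: 2c undefined. 2c->0: no, cc/ac meet in 0. 2c->1: no, cc/bcb meet in 1. 2c->2: no, cc/bbc meet in 2. 2c->3: ok.
cba: 3a undefined. 3a->0: ok.
cbb: 3b undefined. 3b->0: no, cc/cbbcc meet in 3. 3b->1: ok.
cbc: 3c undefined. 3c->0: ok.
All examples now run through 4 states with every (state, symbol) defined. Accept strings end in {3}, Reject strings end in {0,1,2}; accept={3}.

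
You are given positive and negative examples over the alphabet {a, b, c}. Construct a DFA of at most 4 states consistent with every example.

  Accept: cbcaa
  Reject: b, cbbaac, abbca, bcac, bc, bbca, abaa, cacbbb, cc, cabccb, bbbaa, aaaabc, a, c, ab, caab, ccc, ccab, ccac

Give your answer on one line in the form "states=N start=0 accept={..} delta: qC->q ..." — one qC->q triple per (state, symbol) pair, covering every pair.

states=4 start=0 accept={3} delta: 0a->0 0b->0 0c->1 1a->0 1b->1 1c->2 2a->3 2b->0 2c->0 3a->3 3b->0 3c->0

State merging on the prefix tree: take the shortest (then alphabetical) example prefix whose next move is undefined and point that move at state 0, else 1, else 2, ...; a target is out if some Accept/Reject pair would then sit in one state with the same input left (inseparable). If every existing state is out, open a new one.
a: 0a undefined. 0a->0: ok.
b: 0b undefined. 0b->0: ok.
c: 0c undefined. 0c->0: no, cbcaa/b meet in 0. Open state 1: 0c->1.
ca: 1a undefined. 1a->0: ok.
cb: 1b undefined. 1b->0: no, cbcaa/b meet in 0. 1b->1: ok.
cc: 1c undefined. 1c->0: no, cbcaa/b meet in 0. 1c->1: no, cbcaa/b meet in 0. Open state 2: 1c->2.
cca: 2a undefined. 2a->0: no, cbcaa/b meet in 0. 2a->1: no, cbcaa/b meet in 0. 2a->2: no, cbcaa/cc meet in 2. Open state 3: 2a->3.
ccc: 2c undefined. 2c->0: ok.
ccab: 3b undefined. 3b->0: ok.
ccac: 3c undefined. 3c->0: ok.
cbcaa: 3a undefined. 3a->0: no, cbcaa/b meet in 0. 3a->1: no, cbcaa/cbbaac meet in 1. 3a->2: no, cbcaa/cc meet in 2. 3a->3: ok.
cabccb: 2b undefined. 2b->0: ok.
All examples now run through 4 states with every (state, symbol) defined. Accept strings end in {3}, Reject strings end in {0,1,2}; accept={3}.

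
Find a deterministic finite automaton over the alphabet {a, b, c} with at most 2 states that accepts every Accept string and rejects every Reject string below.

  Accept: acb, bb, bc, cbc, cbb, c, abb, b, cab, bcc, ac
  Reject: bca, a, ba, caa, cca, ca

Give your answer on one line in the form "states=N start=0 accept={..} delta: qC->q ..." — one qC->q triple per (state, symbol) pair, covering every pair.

Fold the examples into a partial DFA from state 0: repeatedly fix the first undefined (state, symbol) met by the shortest-then-alphabetical prefix, trying targets in increasing order and rejecting any under which an Accept and a Reject string meet in one state with the same remainder; add a state when all current targets are rejected. Accepting states are where Accept strings end.
a: 0a undefined. 0a->0: ok.
b: 0b undefined. 0b->0: no, bb/a meet in 0. Open state 1: 0b->1.
c: 0c undefined. 0c->0: no, c/a meet in 0. 0c->1: ok.
ba: 1a undefined. 1a->0: ok.
bb: 1b undefined. 1b->0: no, acb/a meet in 0. 1b->1: ok.
bc: 1c undefined. 1c->0: no, bc/bca meet in 0. 1c->1: ok.
All examples now run through 2 states with every (state, symbol) defined. Accept strings end in {1}, Reject strings end in {0}; accept={1}.

states=2 start=0 accept={1} delta: 0a->0 0b->1 0c->1 1a->0 1b->1 1c->1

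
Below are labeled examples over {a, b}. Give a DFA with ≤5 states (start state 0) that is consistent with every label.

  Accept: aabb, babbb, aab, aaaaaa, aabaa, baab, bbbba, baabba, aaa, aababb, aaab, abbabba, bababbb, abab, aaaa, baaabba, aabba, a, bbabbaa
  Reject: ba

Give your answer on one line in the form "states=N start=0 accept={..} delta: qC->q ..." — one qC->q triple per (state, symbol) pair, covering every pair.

states=3 start=0 accept={0,1} delta: 0a->0 0b->1 1a->2 1b->0 2a->0 2b->0

Fold the examples into a partial DFA from state 0: repeatedly fix the first undefined (state, symbol) met by the shortest-then-alphabetical prefix, trying targets in increasing order and rejecting any under which an Accept and a Reject string meet in one state with the same remainder; add a state when all current targets are rejected. Accepting states are where Accept strings end.
a: 0a undefined. 0a->0: ok.
b: 0b undefined. 0b->0: no, aabb/ba meet in 0. Open state 1: 0b->1.
ba: 1a undefined. 1a->0: no, aaaaaa/ba meet in 0. 1a->1: no, aab/ba meet in 1. Open state 2: 1a->2.
bb: 1b undefined. 1b->0: ok.
baa: 2a undefined. 2a->0: ok.
bab: 2b undefined. 2b->0: ok.
All examples now run through 3 states with every (state, symbol) defined. Accept strings end in {0,1}, Reject strings end in {2}; accept={0,1}.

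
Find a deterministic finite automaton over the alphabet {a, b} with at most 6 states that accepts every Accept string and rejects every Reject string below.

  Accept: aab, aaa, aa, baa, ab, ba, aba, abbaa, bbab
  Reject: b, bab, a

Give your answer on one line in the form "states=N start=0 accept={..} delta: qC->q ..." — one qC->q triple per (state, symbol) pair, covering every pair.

State merging on the prefix tree: take the shortest (then alphabetical) example prefix whose next move is undefined and point that move at state 0, else 1, else 2, ...; a target is out if some Accept/Reject pair would then sit in one state with the same input left (inseparable). If every existing state is out, open a new one.
a: 0a undefined. 0a->0: no, aab/b meet in 0 with "b" left. Open state 1: 0a->1.
b: 0b undefined. 0b->0: no, ab/bab meet in 1 with "b" left. 0b->1: no, aab/bab meet in 1 with "ab" left. Open state 2: 0b->2.
aa: 1a undefined. 1a->0: no, aab/b meet in 2. 1a->1: no, aaa/a meet in 1. 1a->2: no, aa/b meet in 2. Open state 3: 1a->3.
ab: 1b undefined. 1b->0: no, aba/a meet in 1. 1b->1: no, ab/a meet in 1. 1b->2: no, ab/b meet in 2. 1b->3: ok.
ba: 2a undefined. 2a->0: no, baa/a meet in 1. 2a->1: no, aa/bab meet in 3. 2a->2: no, baa/b meet in 2. 2a->3: no, aab/bab meet in 3 with "b" left. Open state 4: 2a->4.
bb: 2b undefined. 2b->0: ok.
aaa: 3a undefined. 3a->0: ok.
aab: 3b undefined. 3b->0: ok.
baa: 4a undefined. 4a->0: ok.
bab: 4b undefined. 4b->0: no, aab/bab meet in 0. 4b->1: ok.
All examples now run through 5 states with every (state, symbol) defined. Accept strings end in {0,3,4}, Reject strings end in {1,2}; accept={0,3,4}.

states=5 start=0 accept={0,3,4} delta: 0a->1 0b->2 1a->3 1b->3 2a->4 2b->0 3a->0 3b->0 4a->0 4b->1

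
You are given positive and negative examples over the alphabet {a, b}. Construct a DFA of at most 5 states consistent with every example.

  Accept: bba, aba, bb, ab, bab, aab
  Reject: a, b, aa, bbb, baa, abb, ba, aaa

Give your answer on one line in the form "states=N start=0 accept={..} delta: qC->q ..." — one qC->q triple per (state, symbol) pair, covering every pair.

states=3 start=0 accept={0,2} delta: 0a->1 0b->1 1a->1 1b->2 2a->0 2b->1

Fold the examples into a partial DFA from state 0: repeatedly fix the first undefined (state, symbol) met by the shortest-then-alphabetical prefix, trying targets in increasing order and rejecting any under which an Accept and a Reject string meet in one state with the same remainder; add a state when all current targets are rejected. Accepting states are where Accept strings end.
a: 0a undefined. 0a->0: no, aba/ba meet in 0 with "ba" left. Open state 1: 0a->1.
b: 0b undefined. 0b->0: no, bba/a meet in 1. 0b->1: ok.
aa: 1a undefined. 1a->0: no, bab/a meet in 1. 1a->1: ok.
ab: 1b undefined. 1b->0: no, bba/a meet in 1. 1b->1: no, bba/a meet in 1. Open state 2: 1b->2.
aba: 2a undefined. 2a->0: ok.
abb: 2b undefined. 2b->0: no, bba/bbb meet in 0. 2b->1: ok.
All examples now run through 3 states with every (state, symbol) defined. Accept strings end in {0,2}, Reject strings end in {1}; accept={0,2}.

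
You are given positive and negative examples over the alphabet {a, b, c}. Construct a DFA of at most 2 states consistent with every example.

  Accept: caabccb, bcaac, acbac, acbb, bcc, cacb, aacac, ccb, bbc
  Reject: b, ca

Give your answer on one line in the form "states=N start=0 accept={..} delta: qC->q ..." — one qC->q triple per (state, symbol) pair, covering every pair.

states=2 start=0 accept={1} delta: 0a->0 0b->0 0c->1 1a->0 1b->1 1c->1

Fold the examples into a partial DFA from state 0: repeatedly fix the first undefined (state, symbol) met by the shortest-then-alphabetical prefix, trying targets in increasing order and rejecting any under which an Accept and a Reject string meet in one state with the same remainder; add a state when all current targets are rejected. Accepting states are where Accept strings end.
a: 0a undefined. 0a->0: ok.
b: 0b undefined. 0b->0: ok.
c: 0c undefined. 0c->0: no, caabccb/b meet in 0. Open state 1: 0c->1.
ca: 1a undefined. 1a->0: ok.
cc: 1c undefined. 1c->0: no, caabccb/b meet in 0. 1c->1: ok.
acb: 1b undefined. 1b->0: no, caabccb/b meet in 0. 1b->1: ok.
All examples now run through 2 states with every (state, symbol) defined. Accept strings end in {1}, Reject strings end in {0}; accept={1}.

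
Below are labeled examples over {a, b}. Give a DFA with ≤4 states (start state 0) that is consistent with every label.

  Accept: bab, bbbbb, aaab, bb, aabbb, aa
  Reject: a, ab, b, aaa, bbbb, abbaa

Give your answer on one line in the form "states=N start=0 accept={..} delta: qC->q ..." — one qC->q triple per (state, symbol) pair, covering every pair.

states=4 start=0 accept={3} delta: 0a->1 0b->2 1a->3 1b->0 2a->2 2b->3 3a->2 3b->0

Grow the machine one transition at a time. Run the examples from 0; the earliest place one falls off (shortest prefix, ties alphabetical) gets sent to the lowest-numbered state that keeps every Accept/Reject pair distinguishable — a pair clashes when both reach the same state with identical unread suffix — and to a fresh state only if none does.
a: 0a undefined. 0a->0: no, aaab/ab meet in 0 with "b" left. Open state 1: 0a->1.
b: 0b undefined. 0b->0: no, bab/ab meet in 1 with "b" left. 0b->1: no, bb/ab meet in 1 with "b" left. Open state 2: 0b->2.
aa: 1a undefined. 1a->0: no, aaab/ab meet in 1 with "b" left. 1a->1: no, aaab/ab meet in 1 with "b" left. 1a->2: no, aabbb/bbbb meet in 2 with "bbb" left. Open state 3: 1a->3.
ab: 1b undefined. 1b->0: ok.
ba: 2a undefined. 2a->0: no, bab/b meet in 2. 2a->1: no, bab/ab meet in 0. 2a->2: ok.
bb: 2b undefined. 2b->0: no, bab/ab meet in 0. 2b->1: no, bab/a meet in 1. 2b->2: no, bab/b meet in 2. 2b->3: ok.
aaa: 3a undefined. 3a->0: no, aaab/b meet in 2. 3a->1: no, aaab/ab meet in 0. 3a->2: ok.
aab: 3b undefined. 3b->0: ok.
All examples now run through 4 states with every (state, symbol) defined. Accept strings end in {3}, Reject strings end in {0,1,2}; accept={3}.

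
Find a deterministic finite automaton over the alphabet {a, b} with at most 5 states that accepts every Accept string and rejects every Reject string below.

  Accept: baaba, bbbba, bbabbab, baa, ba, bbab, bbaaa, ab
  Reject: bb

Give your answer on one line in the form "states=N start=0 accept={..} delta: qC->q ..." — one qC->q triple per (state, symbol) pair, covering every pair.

Fold the examples into a partial DFA from state 0: repeatedly fix the first undefined (state, symbol) met by the shortest-then-alphabetical prefix, trying targets in increasing order and rejecting any under which an Accept and a Reject string meet in one state with the same remainder; add a state when all current targets are rejected. Accepting states are where Accept strings end.
a: 0a undefined. 0a->0: ok.
b: 0b undefined. 0b->0: no, baaba/bb meet in 0. Open state 1: 0b->1.
ba: 1a undefined. 1a->0: ok.
bb: 1b undefined. 1b->0: no, baaba/bb meet in 0. 1b->1: no, bbabbab/bb meet in 1. Open state 2: 1b->2.
bba: 2a undefined. 2a->0: ok.
bbb: 2b undefined. 2b->0: ok.
All examples now run through 3 states with every (state, symbol) defined. Accept strings end in {0,1}, Reject strings end in {2}; accept={0,1}.

states=3 start=0 accept={0,1} delta: 0a->0 0b->1 1a->0 1b->2 2a->0 2b->0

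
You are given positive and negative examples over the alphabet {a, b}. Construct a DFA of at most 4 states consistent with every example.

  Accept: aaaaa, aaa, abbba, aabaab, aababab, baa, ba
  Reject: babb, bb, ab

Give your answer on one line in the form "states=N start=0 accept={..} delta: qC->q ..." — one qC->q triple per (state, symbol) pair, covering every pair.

states=4 start=0 accept={0,2,3} delta: 0a->0 0b->1 1a->2 1b->1 2a->2 2b->3 3a->2 3b->1

Grow the machine one transition at a time. Run the examples from 0; the earliest place one falls off (shortest prefix, ties alphabetical) gets sent to the lowest-numbered state that keeps every Accept/Reject pair distinguishable — a pair clashes when both reach the same state with identical unread suffix — and to a fresh state only if none does.
a: 0a undefined. 0a->0: ok.
b: 0b undefined. 0b->0: no, aaaaa/babb meet in 0. Open state 1: 0b->1.
ba: 1a undefined. 1a->0: no, aabaab/ab meet in 1. 1a->1: no, aabaab/bb meet in 1 with "b" left. Open state 2: 1a->2.
bb: 1b undefined. 1b->0: no, aaaaa/bb meet in 0. 1b->1: ok.
baa: 2a undefined. 2a->0: no, aabaab/bb meet in 1. 2a->1: no, aabaab/bb meet in 1. 2a->2: ok.
bab: 2b undefined. 2b->0: no, aababab/babb meet in 1. 2b->1: no, aabaab/babb meet in 1. 2b->2: no, abbba/babb meet in 2. Open state 3: 2b->3.
babb: 3b undefined. 3b->0: no, aaaaa/babb meet in 0. 3b->1: ok.
aababa: 3a undefined. 3a->0: no, aababab/babb meet in 1. 3a->1: no, aababab/babb meet in 1. 3a->2: ok.
All examples now run through 4 states with every (state, symbol) defined. Accept strings end in {0,2,3}, Reject strings end in {1}; accept={0,2,3}.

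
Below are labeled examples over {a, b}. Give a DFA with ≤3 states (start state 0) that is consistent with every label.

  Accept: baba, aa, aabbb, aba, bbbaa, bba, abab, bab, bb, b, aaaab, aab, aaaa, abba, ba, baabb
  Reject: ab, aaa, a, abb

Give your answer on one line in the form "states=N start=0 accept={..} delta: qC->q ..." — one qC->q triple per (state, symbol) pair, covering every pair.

states=3 start=0 accept={0,2} delta: 0a->1 0b->2 1a->0 1b->1 2a->2 2b->2

State merging on the prefix tree: take the shortest (then alphabetical) example prefix whose next move is undefined and point that move at state 0, else 1, else 2, ...; a target is out if some Accept/Reject pair would then sit in one state with the same input left (inseparable). If every existing state is out, open a new one.
a: 0a undefined. 0a->0: no, aa/aaa meet in 0. Open state 1: 0a->1.
b: 0b undefined. 0b->0: no, bba/a meet in 1. 0b->1: no, bb/ab meet in 1 with "b" left. Open state 2: 0b->2.
aa: 1a undefined. 1a->0: ok.
ab: 1b undefined. 1b->0: no, aa/ab meet in 0. 1b->1: ok.
ba: 2a undefined. 2a->0: no, baabb/ab meet in 1. 2a->1: no, bab/ab meet in 1. 2a->2: ok.
bb: 2b undefined. 2b->0: no, baba/ab meet in 1. 2b->1: no, aabbb/ab meet in 1. 2b->2: ok.
All examples now run through 3 states with every (state, symbol) defined. Accept strings end in {0,2}, Reject strings end in {1}; accept={0,2}.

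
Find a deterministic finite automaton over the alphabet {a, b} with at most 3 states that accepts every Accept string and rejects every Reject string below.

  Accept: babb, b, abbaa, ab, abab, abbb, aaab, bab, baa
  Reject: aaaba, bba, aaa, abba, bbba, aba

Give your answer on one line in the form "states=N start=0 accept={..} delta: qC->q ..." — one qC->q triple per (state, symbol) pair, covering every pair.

Fold the examples into a partial DFA from state 0: repeatedly fix the first undefined (state, symbol) met by the shortest-then-alphabetical prefix, trying targets in increasing order and rejecting any under which an Accept and a Reject string meet in one state with the same remainder; add a state when all current targets are rejected. Accepting states are where Accept strings end.
a: 0a undefined. 0a->0: ok.
b: 0b undefined. 0b->0: no, babb/aaaba meet in 0. Open state 1: 0b->1.
ba: 1a undefined. 1a->0: no, baa/aaaba meet in 0. 1a->1: no, b/aaaba meet in 1. Open state 2: 1a->2.
bb: 1b undefined. 1b->0: no, abbaa/bba meet in 0. 1b->1: ok.
baa: 2a undefined. 2a->0: no, abbaa/aaa meet in 0. 2a->1: ok.
bab: 2b undefined. 2b->0: no, abab/aaa meet in 0. 2b->1: ok.
All examples now run through 3 states with every (state, symbol) defined. Accept strings end in {1}, Reject strings end in {0,2}; accept={1}.

states=3 start=0 accept={1} delta: 0a->0 0b->1 1a->2 1b->1 2a->1 2b->1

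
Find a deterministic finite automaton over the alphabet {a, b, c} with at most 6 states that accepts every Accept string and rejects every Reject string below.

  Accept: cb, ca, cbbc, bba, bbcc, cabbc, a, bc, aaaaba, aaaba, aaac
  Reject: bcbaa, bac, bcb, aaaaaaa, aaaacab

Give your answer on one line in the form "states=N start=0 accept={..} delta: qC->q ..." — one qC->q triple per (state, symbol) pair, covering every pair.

Grow the machine one transition at a time. Run the examples from 0; the earliest place one falls off (shortest prefix, ties alphabetical) gets sent to the lowest-numbered state that keeps every Accept/Reject pair distinguishable — a pair clashes when both reach the same state with identical unread suffix — and to a fresh state only if none does.
a: 0a undefined. 0a->0: no, a/aaaaaaa meet in 0. Open state 1: 0a->1.
b: 0b undefined. 0b->0: no, cb/bcb meet in 0 with "cb" left. 0b->1: ok.
c: 0c undefined. 0c->0: ok.
aa: 1a undefined. 1a->0: no, cb/aaaaaaa meet in 1. 1a->1: no, cb/aaaaaaa meet in 1. Open state 2: 1a->2.
bb: 1b undefined. 1b->0: ok.
bc: 1c undefined. 1c->0: no, cb/bcb meet in 1. 1c->1: no, cbbc/bcb meet in 0. 1c->2: ok.
aaa: 2a undefined. 2a->0: no, cb/aaaaaaa meet in 1. 2a->1: no, cb/aaaaaaa meet in 1. 2a->2: no, cabbc/aaaaaaa meet in 2. Open state 3: 2a->3.
bac: 2c undefined. 2c->0: no, cbbc/bac meet in 0. 2c->1: no, cb/bac meet in 1. 2c->2: no, cabbc/bac meet in 2. 2c->3: ok.
bcb: 2b undefined. 2b->0: no, cbbc/bcb meet in 0. 2b->1: no, cb/bcb meet in 1. 2b->2: no, cabbc/bcb meet in 2. 2b->3: ok.
aaaa: 3a undefined. 3a->0: no, cb/bcbaa meet in 1. 3a->1: no, cb/aaaaaaa meet in 1. 3a->2: ok.
aaab: 3b undefined. 3b->0: ok.
aaac: 3c undefined. 3c->0: ok.
All examples now run through 4 states with every (state, symbol) defined. Accept strings end in {0,1,2}, Reject strings end in {3}; accept={0,1,2}.

states=4 start=0 accept={0,1,2} delta: 0a->1 0b->1 0c->0 1a->2 1b->0 1c->2 2a->3 2b->3 2c->3 3a->2 3b->0 3c->0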